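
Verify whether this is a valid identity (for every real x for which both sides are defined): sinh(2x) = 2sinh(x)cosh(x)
Claim: sinh(2x) = 2sinh(x)cosh(x).
Reasoning: 2sinh(x)cosh(x) = 2 · (e^x - e^-x)/2 · (e^x + e^-x)/2 = (e^(2x) - e^(-2x))/2 = sinh(2x).
So the two sides agree for every real x for which both sides are defined.

Conclusion: Yes, this is an identity.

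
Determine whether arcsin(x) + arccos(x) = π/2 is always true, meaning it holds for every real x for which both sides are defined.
Yes, this is an identity.

Claim: arcsin(x) + arccos(x) = π/2.
Reasoning: Both sides are defined for -1 ≤ x ≤ 1. Let θ = arcsin(x), so sin θ = x and θ ∈ [-π/2, π/2]. Then cos(π/2 - θ) = sin θ = x and π/2 - θ ∈ [0, π], which is exactly the range of arccos, so arccos(x) = π/2 - θ. Adding: arcsin(x) + arccos(x) = θ + (π/2 - θ) = π/2.
So the two sides agree for every real x for which both sides are defined.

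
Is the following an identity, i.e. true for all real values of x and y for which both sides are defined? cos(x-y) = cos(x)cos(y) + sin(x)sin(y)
Claim: cos(x-y) = cos(x)cos(y) + sin(x)sin(y).
Reasoning: Replace y by -y in cos(x+y) = cos(x)cos(y) - sin(x)sin(y) and use cos(-y) = cos(y), sin(-y) = -sin(y): cos(x-y) = cos(x)cos(y) + sin(x)sin(y).
So the two sides agree for all real values of x and y for which both sides are defined.

Conclusion: Yes, this is an identity.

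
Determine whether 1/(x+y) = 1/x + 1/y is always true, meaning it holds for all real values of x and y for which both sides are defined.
No, this is NOT an identity.

Claim: 1/(x+y) = 1/x + 1/y.
Test a specific point where both sides are defined: x = 1/2, y = 2.
LHS = 1/(x+y) ≈ 0.4000
RHS = 1/x + 1/y ≈ 2.5000
Since 0.4000 ≠ 2.5000, the equation fails at this point, so it cannot hold for all real values of x and y for which both sides are defined.
1/x + 1/y = (x+y)/(xy), which is not 1/(x+y).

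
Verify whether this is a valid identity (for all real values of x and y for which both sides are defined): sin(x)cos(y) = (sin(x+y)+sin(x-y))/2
Claim: sin(x)cos(y) = (sin(x+y)+sin(x-y))/2.
Reasoning: sin(x+y) = sin(x)cos(y) + cos(x)sin(y) and sin(x-y) = sin(x)cos(y) - cos(x)sin(y). Adding, sin(x+y) + sin(x-y) = 2sin(x)cos(y); divide by 2.
So the two sides agree for all real values of x and y for which both sides are defined.

Conclusion: Yes, this is an identity.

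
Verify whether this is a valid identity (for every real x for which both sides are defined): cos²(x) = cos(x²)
No, this is NOT an identity.

Claim: cos²(x) = cos(x²).
Test a specific point where both sides are defined: x = π/6.
LHS = cos²(x) ≈ 0.7500
RHS = cos(x²) ≈ 0.9627
Since 0.7500 ≠ 0.9627, the equation fails at this point, so it cannot hold for every real x for which both sides are defined.
cos²(x) means (cos x)², squaring the output; cos(x²) squares the input. These are different functions.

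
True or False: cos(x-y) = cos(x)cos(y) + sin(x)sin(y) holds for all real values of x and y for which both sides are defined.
Claim: cos(x-y) = cos(x)cos(y) + sin(x)sin(y).
Reasoning: Replace y by -y in cos(x+y) = cos(x)cos(y) - sin(x)sin(y) and use cos(-y) = cos(y), sin(-y) = -sin(y): cos(x-y) = cos(x)cos(y) + sin(x)sin(y).
So the two sides agree for all real values of x and y for which both sides are defined.

Conclusion: True.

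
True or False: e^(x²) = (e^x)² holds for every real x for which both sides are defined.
False.

Claim: e^(x²) = (e^x)².
Test a specific point where both sides are defined: x = 3/2.
LHS = e^(x²) ≈ 9.4877
RHS = (e^x)² ≈ 20.0855
Since 9.4877 ≠ 20.0855, the equation fails at this point, so it cannot hold for every real x for which both sides are defined.
(e^x)² = e^(2x), and 2x ≠ x² in general.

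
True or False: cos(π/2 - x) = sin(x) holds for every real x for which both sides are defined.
True.

Claim: cos(π/2 - x) = sin(x).
Reasoning: Use cos(u - v) = cos(u)cos(v) + sin(u)sin(v) with u = π/2, v = x: cos(π/2)cos(x) + sin(π/2)sin(x) = 0·cos(x) + 1·sin(x) = sin(x).
So the two sides agree for every real x for which both sides are defined.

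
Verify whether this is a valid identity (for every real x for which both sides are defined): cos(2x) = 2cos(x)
Claim: cos(2x) = 2cos(x).
Test a specific point where both sides are defined: x = 2π/3.
LHS = cos(2x) ≈ -0.5000
RHS = 2cos(x) ≈ -1.0000
Since -0.5000 ≠ -1.0000, the equation fails at this point, so it cannot hold for every real x for which both sides are defined.
The correct double-angle formula is cos(2x) = cos²x - sin²x.

Conclusion: No, this is NOT an identity.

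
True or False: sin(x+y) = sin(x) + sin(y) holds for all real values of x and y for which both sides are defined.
False.

Claim: sin(x+y) = sin(x) + sin(y).
Test a specific point where both sides are defined: x = -π/4, y = -π/6.
LHS = sin(x+y) ≈ -0.9659
RHS = sin(x) + sin(y) ≈ -1.2071
Since -0.9659 ≠ -1.2071, the equation fails at this point, so it cannot hold for all real values of x and y for which both sides are defined.
The correct expansion is sin(x+y) = sin(x)cos(y) + cos(x)sin(y); sine is not additive.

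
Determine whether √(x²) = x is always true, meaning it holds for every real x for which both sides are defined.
No, this is NOT an identity.

Claim: √(x²) = x.
Test a specific point where both sides are defined: x = -1.
LHS = √(x²) ≈ 1.0000
RHS = x ≈ -1.0000
Since 1.0000 ≠ -1.0000, the equation fails at this point, so it cannot hold for every real x for which both sides are defined.
√(x²) = |x|, which differs from x whenever x < 0 (both sides are defined for every real x).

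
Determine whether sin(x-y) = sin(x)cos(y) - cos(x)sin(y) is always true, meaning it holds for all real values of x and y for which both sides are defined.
Yes, this is an identity.

Claim: sin(x-y) = sin(x)cos(y) - cos(x)sin(y).
Reasoning: Replace y by -y in sin(x+y) = sin(x)cos(y) + cos(x)sin(y) and use cos(-y) = cos(y), sin(-y) = -sin(y): sin(x-y) = sin(x)cos(y) - cos(x)sin(y).
So the two sides agree for all real values of x and y for which both sides are defined.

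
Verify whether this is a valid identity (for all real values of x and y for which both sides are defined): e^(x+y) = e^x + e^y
No, this is NOT an identity.

Claim: e^(x+y) = e^x + e^y.
Test a specific point where both sides are defined: x = 1, y = 1.
LHS = e^(x+y) ≈ 7.3891
RHS = e^x + e^y ≈ 5.4366
Since 7.3891 ≠ 5.4366, the equation fails at this point, so it cannot hold for all real values of x and y for which both sides are defined.
The correct rule is e^(x+y) = e^x · e^y (a product, not a sum).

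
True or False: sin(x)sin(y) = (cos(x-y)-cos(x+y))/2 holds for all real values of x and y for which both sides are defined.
True.

Claim: sin(x)sin(y) = (cos(x-y)-cos(x+y))/2.
Reasoning: cos(x-y) = cos(x)cos(y) + sin(x)sin(y) and cos(x+y) = cos(x)cos(y) - sin(x)sin(y). Subtracting, cos(x-y) - cos(x+y) = 2sin(x)sin(y); divide by 2.
So the two sides agree for all real values of x and y for which both sides are defined.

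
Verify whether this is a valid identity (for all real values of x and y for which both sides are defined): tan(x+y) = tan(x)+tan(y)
Claim: tan(x+y) = tan(x)+tan(y).
Test a specific point where both sides are defined: x = 2π/3, y = 3π/4.
LHS = tan(x+y) ≈ 3.7321
RHS = tan(x)+tan(y) ≈ -2.7321
Since 3.7321 ≠ -2.7321, the equation fails at this point, so it cannot hold for all real values of x and y for which both sides are defined.
The correct formula is tan(x+y) = (tan(x) + tan(y))/(1 - tan(x)tan(y)).

Conclusion: No, this is NOT an identity.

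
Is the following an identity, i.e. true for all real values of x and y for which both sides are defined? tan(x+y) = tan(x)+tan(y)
Claim: tan(x+y) = tan(x)+tan(y).
Test a specific point where both sides are defined: x = -π/6, y = π/4.
LHS = tan(x+y) ≈ 0.2679
RHS = tan(x)+tan(y) ≈ 0.4226
Since 0.2679 ≠ 0.4226, the equation fails at this point, so it cannot hold for all real values of x and y for which both sides are defined.
The correct formula is tan(x+y) = (tan(x) + tan(y))/(1 - tan(x)tan(y)).

Conclusion: No, this is NOT an identity.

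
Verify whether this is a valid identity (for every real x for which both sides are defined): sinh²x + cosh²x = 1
No, this is NOT an identity.

Claim: sinh²x + cosh²x = 1.
Test a specific point where both sides are defined: x = -1.
LHS = sinh²x + cosh²x ≈ 3.7622
RHS = 1 ≈ 1.0000
Since 3.7622 ≠ 1.0000, the equation fails at this point, so it cannot hold for every real x for which both sides are defined.
The correct hyperbolic identity is cosh²x - sinh²x = 1 (a difference); the sum sinh²x + cosh²x equals cosh(2x).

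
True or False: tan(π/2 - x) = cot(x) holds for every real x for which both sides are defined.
True.

Claim: tan(π/2 - x) = cot(x).
Reasoning: tan(π/2 - x) = sin(π/2 - x)/cos(π/2 - x) = cos(x)/sin(x) = cot(x), using the cofunction identities sin(π/2 - x) = cos(x) and cos(π/2 - x) = sin(x).
So the two sides agree for every real x for which both sides are defined.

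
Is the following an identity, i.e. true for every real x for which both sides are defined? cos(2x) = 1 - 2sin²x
Claim: cos(2x) = 1 - 2sin²x.
Reasoning: cos(2x) = cos²x - sin²x. Replace cos²x by 1 - sin²x: (1 - sin²x) - sin²x = 1 - 2sin²x.
So the two sides agree for every real x for which both sides are defined.

Conclusion: Yes, this is an identity.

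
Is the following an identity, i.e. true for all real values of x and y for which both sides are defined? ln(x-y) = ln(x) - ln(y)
No, this is NOT an identity.

Claim: ln(x-y) = ln(x) - ln(y).
Test a specific point where both sides are defined: x = 5, y = 4.
LHS = ln(x-y) ≈ 0.0000
RHS = ln(x) - ln(y) ≈ 0.2231
Since 0.0000 ≠ 0.2231, the equation fails at this point, so it cannot hold for all real values of x and y for which both sides are defined.
ln(x) - ln(y) = ln(x/y), not ln(x-y).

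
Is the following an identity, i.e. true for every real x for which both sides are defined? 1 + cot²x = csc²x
Yes, this is an identity.

Claim: 1 + cot²x = csc²x.
Reasoning: Start from sin²x + cos²x = 1 and divide every term by sin²x (allowed wherever cot x and csc x are defined): 1 + cot²x = 1/sin²x = csc²x.
So the two sides agree for every real x for which both sides are defined.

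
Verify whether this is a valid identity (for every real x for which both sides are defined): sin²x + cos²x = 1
Yes, this is an identity.

Claim: sin²x + cos²x = 1.
Reasoning: The point (cos x, sin x) lies on the unit circle X² + Y² = 1, so cos²x + sin²x = 1 for every real x.
So the two sides agree for every real x for which both sides are defined.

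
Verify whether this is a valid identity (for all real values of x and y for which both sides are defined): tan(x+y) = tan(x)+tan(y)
Claim: tan(x+y) = tan(x)+tan(y).
Test a specific point where both sides are defined: x = -π/6, y = -π/6.
LHS = tan(x+y) ≈ -1.7321
RHS = tan(x)+tan(y) ≈ -1.1547
Since -1.7321 ≠ -1.1547, the equation fails at this point, so it cannot hold for all real values of x and y for which both sides are defined.
The correct formula is tan(x+y) = (tan(x) + tan(y))/(1 - tan(x)tan(y)).

Conclusion: No, this is NOT an identity.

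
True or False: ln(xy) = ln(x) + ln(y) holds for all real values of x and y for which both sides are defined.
Claim: ln(xy) = ln(x) + ln(y).
Reasoning: Both sides are simultaneously defined only when x, y > 0. Write x = e^p, y = e^q (p = ln x, q = ln y). Then xy = e^p · e^q = e^(p+q), so ln(xy) = p + q = ln(x) + ln(y).
So the two sides agree for all real values of x and y for which both sides are defined.

Conclusion: True.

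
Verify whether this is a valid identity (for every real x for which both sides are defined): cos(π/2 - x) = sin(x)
Claim: cos(π/2 - x) = sin(x).
Reasoning: Use cos(u - v) = cos(u)cos(v) + sin(u)sin(v) with u = π/2, v = x: cos(π/2)cos(x) + sin(π/2)sin(x) = 0·cos(x) + 1·sin(x) = sin(x).
So the two sides agree for every real x for which both sides are defined.

Conclusion: Yes, this is an identity.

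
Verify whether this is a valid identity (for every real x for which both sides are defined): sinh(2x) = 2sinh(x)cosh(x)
Claim: sinh(2x) = 2sinh(x)cosh(x).
Reasoning: 2sinh(x)cosh(x) = 2 · (e^x - e^-x)/2 · (e^x + e^-x)/2 = (e^(2x) - e^(-2x))/2 = sinh(2x).
So the two sides agree for every real x for which both sides are defined.

Conclusion: Yes, this is an identity.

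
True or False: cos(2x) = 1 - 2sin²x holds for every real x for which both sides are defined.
Claim: cos(2x) = 1 - 2sin²x.
Reasoning: cos(2x) = cos²x - sin²x. Replace cos²x by 1 - sin²x: (1 - sin²x) - sin²x = 1 - 2sin²x.
So the two sides agree for every real x for which both sides are defined.

Conclusion: True.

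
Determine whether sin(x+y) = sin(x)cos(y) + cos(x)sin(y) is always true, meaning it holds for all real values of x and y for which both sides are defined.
Claim: sin(x+y) = sin(x)cos(y) + cos(x)sin(y).
Reasoning: By Euler's formula e^(i(x+y)) = e^(ix)·e^(iy) = (cos x + i·sin x)(cos y + i·sin y). The imaginary part of the left side is sin(x+y); the imaginary part of the product is sin(x)cos(y) + cos(x)sin(y).
So the two sides agree for all real values of x and y for which both sides are defined.

Conclusion: Yes, this is an identity.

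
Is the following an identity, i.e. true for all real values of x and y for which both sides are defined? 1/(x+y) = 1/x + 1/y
No, this is NOT an identity.

Claim: 1/(x+y) = 1/x + 1/y.
Test a specific point where both sides are defined: x = -3, y = 4.
LHS = 1/(x+y) ≈ 1.0000
RHS = 1/x + 1/y ≈ -0.0833
Since 1.0000 ≠ -0.0833, the equation fails at this point, so it cannot hold for all real values of x and y for which both sides are defined.
1/x + 1/y = (x+y)/(xy), which is not 1/(x+y).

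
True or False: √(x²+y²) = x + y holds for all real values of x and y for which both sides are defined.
Claim: √(x²+y²) = x + y.
Test a specific point where both sides are defined: x = -2, y = 4.
LHS = √(x²+y²) ≈ 4.4721
RHS = x + y ≈ 2.0000
Since 4.4721 ≠ 2.0000, the equation fails at this point, so it cannot hold for all real values of x and y for which both sides are defined.
(x+y)² = x² + 2xy + y², not x² + y², so the square root does not split this way.

Conclusion: False.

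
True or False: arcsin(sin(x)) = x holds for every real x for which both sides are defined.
False.

Claim: arcsin(sin(x)) = x.
Test a specific point where both sides are defined: x = 2π/3.
LHS = arcsin(sin(x)) ≈ 1.0472
RHS = x ≈ 2.0944
Since 1.0472 ≠ 2.0944, the equation fails at this point, so it cannot hold for every real x for which both sides are defined.
arcsin only returns values in [-π/2, π/2], so arcsin(sin(x)) = x holds only for x in that interval, not for all real x.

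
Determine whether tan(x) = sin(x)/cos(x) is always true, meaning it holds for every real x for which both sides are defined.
Yes, this is an identity.

Claim: tan(x) = sin(x)/cos(x).
Reasoning: For an angle x whose terminal point on the unit circle is (cos x, sin x), tan(x) is defined as the ratio (second coordinate)/(first coordinate) = sin(x)/cos(x), wherever cos(x) ≠ 0.
So the two sides agree for every real x for which both sides are defined.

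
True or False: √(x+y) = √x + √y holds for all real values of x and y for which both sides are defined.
Claim: √(x+y) = √x + √y.
Test a specific point where both sides are defined: x = 3/2, y = 3.
LHS = √(x+y) ≈ 2.1213
RHS = √x + √y ≈ 2.9568
Since 2.1213 ≠ 2.9568, the equation fails at this point, so it cannot hold for all real values of x and y for which both sides are defined.
Squaring the right side gives x + 2√(xy) + y, not x + y.

Conclusion: False.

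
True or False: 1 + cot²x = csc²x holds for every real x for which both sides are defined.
Claim: 1 + cot²x = csc²x.
Reasoning: Start from sin²x + cos²x = 1 and divide every term by sin²x (allowed wherever cot x and csc x are defined): 1 + cot²x = 1/sin²x = csc²x.
So the two sides agree for every real x for which both sides are defined.

Conclusion: True.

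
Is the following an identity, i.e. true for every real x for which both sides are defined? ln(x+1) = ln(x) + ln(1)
Claim: ln(x+1) = ln(x) + ln(1).
Test a specific point where both sides are defined: x = 2.
LHS = ln(x+1) ≈ 1.0986
RHS = ln(x) + ln(1) ≈ 0.6931
Since 1.0986 ≠ 0.6931, the equation fails at this point, so it cannot hold for every real x for which both sides are defined.
ln(1) = 0, so the right side is just ln(x), which differs from ln(x+1).

Conclusion: No, this is NOT an identity.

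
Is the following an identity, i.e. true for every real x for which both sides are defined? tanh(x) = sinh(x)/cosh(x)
Claim: tanh(x) = sinh(x)/cosh(x).
Reasoning: tanh(x) is defined as sinh(x)/cosh(x) = (e^x - e^-x)/(e^x + e^-x); cosh(x) ≥ 1 is never zero, so this holds for every real x.
So the two sides agree for every real x for which both sides are defined.

Conclusion: Yes, this is an identity.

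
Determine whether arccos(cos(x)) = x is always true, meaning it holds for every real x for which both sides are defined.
No, this is NOT an identity.

Claim: arccos(cos(x)) = x.
Test a specific point where both sides are defined: x = -π/4.
LHS = arccos(cos(x)) ≈ 0.7854
RHS = x ≈ -0.7854
Since 0.7854 ≠ -0.7854, the equation fails at this point, so it cannot hold for every real x for which both sides are defined.
arccos only returns values in [0, π], so arccos(cos(x)) = x holds only for x in that interval, not for all real x.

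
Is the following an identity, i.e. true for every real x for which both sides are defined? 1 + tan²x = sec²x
Yes, this is an identity.

Claim: 1 + tan²x = sec²x.
Reasoning: Start from sin²x + cos²x = 1 and divide every term by cos²x (allowed wherever tan x and sec x are defined): tan²x + 1 = 1/cos²x = sec²x.
So the two sides agree for every real x for which both sides are defined.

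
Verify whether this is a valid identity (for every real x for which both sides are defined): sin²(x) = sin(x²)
Claim: sin²(x) = sin(x²).
Test a specific point where both sides are defined: x = -π/3.
LHS = sin²(x) ≈ 0.7500
RHS = sin(x²) ≈ 0.8897
Since 0.7500 ≠ 0.8897, the equation fails at this point, so it cannot hold for every real x for which both sides are defined.
sin²(x) means (sin x)², squaring the output; sin(x²) squares the input. These are different functions.

Conclusion: No, this is NOT an identity.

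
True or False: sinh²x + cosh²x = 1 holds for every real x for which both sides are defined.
Claim: sinh²x + cosh²x = 1.
Test a specific point where both sides are defined: x = 1.
LHS = sinh²x + cosh²x ≈ 3.7622
RHS = 1 ≈ 1.0000
Since 3.7622 ≠ 1.0000, the equation fails at this point, so it cannot hold for every real x for which both sides are defined.
The correct hyperbolic identity is cosh²x - sinh²x = 1 (a difference); the sum sinh²x + cosh²x equals cosh(2x).

Conclusion: False.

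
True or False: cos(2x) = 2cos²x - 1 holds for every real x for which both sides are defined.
Claim: cos(2x) = 2cos²x - 1.
Reasoning: cos(2x) = cos²x - sin²x. Replace sin²x by 1 - cos²x: cos²x - (1 - cos²x) = 2cos²x - 1.
So the two sides agree for every real x for which both sides are defined.

Conclusion: True.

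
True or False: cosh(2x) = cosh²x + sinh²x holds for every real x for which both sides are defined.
Claim: cosh(2x) = cosh²x + sinh²x.
Reasoning: cosh²x = (e^(2x) + 2 + e^(-2x))/4 and sinh²x = (e^(2x) - 2 + e^(-2x))/4. Adding gives (2e^(2x) + 2e^(-2x))/4 = (e^(2x) + e^(-2x))/2 = cosh(2x).
So the two sides agree for every real x for which both sides are defined.

Conclusion: True.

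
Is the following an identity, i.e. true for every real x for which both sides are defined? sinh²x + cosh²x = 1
Claim: sinh²x + cosh²x = 1.
Test a specific point where both sides are defined: x = 1.
LHS = sinh²x + cosh²x ≈ 3.7622
RHS = 1 ≈ 1.0000
Since 3.7622 ≠ 1.0000, the equation fails at this point, so it cannot hold for every real x for which both sides are defined.
The correct hyperbolic identity is cosh²x - sinh²x = 1 (a difference); the sum sinh²x + cosh²x equals cosh(2x).

Conclusion: No, this is NOT an identity.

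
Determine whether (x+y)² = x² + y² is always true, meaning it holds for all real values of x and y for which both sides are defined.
Claim: (x+y)² = x² + y².
Test a specific point where both sides are defined: x = -3, y = -3.
LHS = (x+y)² ≈ 36.0000
RHS = x² + y² ≈ 18.0000
Since 36.0000 ≠ 18.0000, the equation fails at this point, so it cannot hold for all real values of x and y for which both sides are defined.
The correct expansion is (x+y)² = x² + 2xy + y²; the cross term 2xy is missing.

Conclusion: No, this is NOT an identity.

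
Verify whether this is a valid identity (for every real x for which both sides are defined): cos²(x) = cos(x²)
Claim: cos²(x) = cos(x²).
Test a specific point where both sides are defined: x = π/4.
LHS = cos²(x) ≈ 0.5000
RHS = cos(x²) ≈ 0.8157
Since 0.5000 ≠ 0.8157, the equation fails at this point, so it cannot hold for every real x for which both sides are defined.
cos²(x) means (cos x)², squaring the output; cos(x²) squares the input. These are different functions.

Conclusion: No, this is NOT an identity.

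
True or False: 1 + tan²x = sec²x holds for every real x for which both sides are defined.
True.

Claim: 1 + tan²x = sec²x.
Reasoning: Start from sin²x + cos²x = 1 and divide every term by cos²x (allowed wherever tan x and sec x are defined): tan²x + 1 = 1/cos²x = sec²x.
So the two sides agree for every real x for which both sides are defined.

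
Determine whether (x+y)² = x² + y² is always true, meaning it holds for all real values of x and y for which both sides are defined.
No, this is NOT an identity.

Claim: (x+y)² = x² + y².
Test a specific point where both sides are defined: x = 2, y = 3.
LHS = (x+y)² ≈ 25.0000
RHS = x² + y² ≈ 13.0000
Since 25.0000 ≠ 13.0000, the equation fails at this point, so it cannot hold for all real values of x and y for which both sides are defined.
The correct expansion is (x+y)² = x² + 2xy + y²; the cross term 2xy is missing.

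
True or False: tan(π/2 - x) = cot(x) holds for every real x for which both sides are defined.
True.

Claim: tan(π/2 - x) = cot(x).
Reasoning: tan(π/2 - x) = sin(π/2 - x)/cos(π/2 - x) = cos(x)/sin(x) = cot(x), using the cofunction identities sin(π/2 - x) = cos(x) and cos(π/2 - x) = sin(x).
So the two sides agree for every real x for which both sides are defined.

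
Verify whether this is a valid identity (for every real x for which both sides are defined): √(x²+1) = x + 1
No, this is NOT an identity.

Claim: √(x²+1) = x + 1.
Test a specific point where both sides are defined: x = 3/2.
LHS = √(x²+1) ≈ 1.8028
RHS = x + 1 ≈ 2.5000
Since 1.8028 ≠ 2.5000, the equation fails at this point, so it cannot hold for every real x for which both sides are defined.
(x+1)² = x² + 2x + 1 ≠ x² + 1 unless x = 0.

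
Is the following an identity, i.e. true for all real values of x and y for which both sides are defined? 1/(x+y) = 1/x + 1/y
Claim: 1/(x+y) = 1/x + 1/y.
Test a specific point where both sides are defined: x = 4, y = 3.
LHS = 1/(x+y) ≈ 0.1429
RHS = 1/x + 1/y ≈ 0.5833
Since 0.1429 ≠ 0.5833, the equation fails at this point, so it cannot hold for all real values of x and y for which both sides are defined.
1/x + 1/y = (x+y)/(xy), which is not 1/(x+y).

Conclusion: No, this is NOT an identity.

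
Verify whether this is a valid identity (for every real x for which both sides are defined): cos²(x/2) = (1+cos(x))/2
Yes, this is an identity.

Claim: cos²(x/2) = (1+cos(x))/2.
Reasoning: Use cos(2θ) = 2cos²θ - 1 with θ = x/2: cos(x) = 2cos²(x/2) - 1. Solving for cos²(x/2) gives (1 + cos(x))/2.
So the two sides agree for every real x for which both sides are defined.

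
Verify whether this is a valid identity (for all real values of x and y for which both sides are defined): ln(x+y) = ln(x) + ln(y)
Claim: ln(x+y) = ln(x) + ln(y).
Test a specific point where both sides are defined: x = 5, y = 1/2.
LHS = ln(x+y) ≈ 1.7047
RHS = ln(x) + ln(y) ≈ 0.9163
Since 1.7047 ≠ 0.9163, the equation fails at this point, so it cannot hold for all real values of x and y for which both sides are defined.
ln(x) + ln(y) = ln(xy), not ln(x+y).

Conclusion: No, this is NOT an identity.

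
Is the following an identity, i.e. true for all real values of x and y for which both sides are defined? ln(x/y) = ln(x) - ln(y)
Claim: ln(x/y) = ln(x) - ln(y).
Reasoning: Both sides are simultaneously defined only when x, y > 0. Write x = e^p, y = e^q. Then x/y = e^(p-q), so ln(x/y) = p - q = ln(x) - ln(y).
So the two sides agree for all real values of x and y for which both sides are defined.

Conclusion: Yes, this is an identity.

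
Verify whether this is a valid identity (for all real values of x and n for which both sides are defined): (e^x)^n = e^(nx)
Yes, this is an identity.

Claim: (e^x)^n = e^(nx).
Reasoning: e^x is a positive real number, and for a positive base B and real exponent n, B^n = e^(n·ln B). With B = e^x, ln B = x, so (e^x)^n = e^(n·x).
So the two sides agree for all real values of x and n for which both sides are defined.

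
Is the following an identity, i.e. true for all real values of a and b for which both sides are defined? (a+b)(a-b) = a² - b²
Claim: (a+b)(a-b) = a² - b².
Reasoning: Expand: (a+b)(a-b) = a² - ab + ba - b² = a² - b² (the cross terms cancel).
So the two sides agree for all real values of a and b for which both sides are defined.

Conclusion: Yes, this is an identity.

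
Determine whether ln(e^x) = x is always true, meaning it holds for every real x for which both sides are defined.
Claim: ln(e^x) = x.
Reasoning: ln is the inverse of the exponential: ln(e^x) asks for the exponent p with e^p = e^x, and since e^p is one-to-one that exponent is p = x.
So the two sides agree for every real x for which both sides are defined.

Conclusion: Yes, this is an identity.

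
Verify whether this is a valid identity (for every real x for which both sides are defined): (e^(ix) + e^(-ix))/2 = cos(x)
Claim: (e^(ix) + e^(-ix))/2 = cos(x).
Reasoning: By Euler's formula e^(ix) = cos(x) + i·sin(x) and e^(-ix) = cos(x) - i·sin(x). Adding cancels the sine terms: e^(ix) + e^(-ix) = 2cos(x); divide by 2.
So the two sides agree for every real x for which both sides are defined.

Conclusion: Yes, this is an identity.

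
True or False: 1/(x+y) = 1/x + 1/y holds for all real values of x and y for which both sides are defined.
Claim: 1/(x+y) = 1/x + 1/y.
Test a specific point where both sides are defined: x = 5, y = 5.
LHS = 1/(x+y) ≈ 0.1000
RHS = 1/x + 1/y ≈ 0.4000
Since 0.1000 ≠ 0.4000, the equation fails at this point, so it cannot hold for all real values of x and y for which both sides are defined.
1/x + 1/y = (x+y)/(xy), which is not 1/(x+y).

Conclusion: False.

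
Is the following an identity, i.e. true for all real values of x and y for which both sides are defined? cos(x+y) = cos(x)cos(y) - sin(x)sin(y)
Claim: cos(x+y) = cos(x)cos(y) - sin(x)sin(y).
Reasoning: By Euler's formula e^(i(x+y)) = e^(ix)·e^(iy) = (cos x + i·sin x)(cos y + i·sin y). The real part of the left side is cos(x+y); the real part of the product is cos(x)cos(y) - sin(x)sin(y) (since i·i = -1).
So the two sides agree for all real values of x and y for which both sides are defined.

Conclusion: Yes, this is an identity.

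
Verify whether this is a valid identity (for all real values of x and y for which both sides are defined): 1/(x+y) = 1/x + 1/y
Claim: 1/(x+y) = 1/x + 1/y.
Test a specific point where both sides are defined: x = 3/2, y = 3.
LHS = 1/(x+y) ≈ 0.2222
RHS = 1/x + 1/y ≈ 1.0000
Since 0.2222 ≠ 1.0000, the equation fails at this point, so it cannot hold for all real values of x and y for which both sides are defined.
1/x + 1/y = (x+y)/(xy), which is not 1/(x+y).

Conclusion: No, this is NOT an identity.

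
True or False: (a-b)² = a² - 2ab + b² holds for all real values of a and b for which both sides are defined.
True.

Claim: (a-b)² = a² - 2ab + b².
Reasoning: Expand: (a-b)² = (a-b)(a-b) = a·a - a·b - b·a + b·b = a² - 2ab + b².
So the two sides agree for all real values of a and b for which both sides are defined.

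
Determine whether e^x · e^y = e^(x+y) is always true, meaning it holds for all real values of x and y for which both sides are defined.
Claim: e^x · e^y = e^(x+y).
Reasoning: This is the law of exponents for a common base: multiplying powers adds exponents. E.g. from the series, (Σ x^j/j!)(Σ y^k/k!) = Σ_m (Σ_{j+k=m} x^j y^k/(j!k!)) = Σ_m (x+y)^m/m! by the binomial theorem.
So the two sides agree for all real values of x and y for which both sides are defined.

Conclusion: Yes, this is an identity.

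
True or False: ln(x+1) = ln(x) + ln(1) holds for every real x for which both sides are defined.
Claim: ln(x+1) = ln(x) + ln(1).
Test a specific point where both sides are defined: x = 4.
LHS = ln(x+1) ≈ 1.6094
RHS = ln(x) + ln(1) ≈ 1.3863
Since 1.6094 ≠ 1.3863, the equation fails at this point, so it cannot hold for every real x for which both sides are defined.
ln(1) = 0, so the right side is just ln(x), which differs from ln(x+1).

Conclusion: False.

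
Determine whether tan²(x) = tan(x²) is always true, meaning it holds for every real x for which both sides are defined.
No, this is NOT an identity.

Claim: tan²(x) = tan(x²).
Test a specific point where both sides are defined: x = 2π/3.
LHS = tan²(x) ≈ 3.0000
RHS = tan(x²) ≈ 2.9590
Since 3.0000 ≠ 2.9590, the equation fails at this point, so it cannot hold for every real x for which both sides are defined.
tan²(x) means (tan x)², squaring the output; tan(x²) squares the input. These are different functions.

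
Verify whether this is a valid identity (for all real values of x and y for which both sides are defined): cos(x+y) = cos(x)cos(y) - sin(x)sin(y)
Claim: cos(x+y) = cos(x)cos(y) - sin(x)sin(y).
Reasoning: By Euler's formula e^(i(x+y)) = e^(ix)·e^(iy) = (cos x + i·sin x)(cos y + i·sin y). The real part of the left side is cos(x+y); the real part of the product is cos(x)cos(y) - sin(x)sin(y) (since i·i = -1).
So the two sides agree for all real values of x and y for which both sides are defined.

Conclusion: Yes, this is an identity.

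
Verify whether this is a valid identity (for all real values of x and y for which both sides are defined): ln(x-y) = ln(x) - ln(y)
No, this is NOT an identity.

Claim: ln(x-y) = ln(x) - ln(y).
Test a specific point where both sides are defined: x = 2, y = 1.
LHS = ln(x-y) ≈ 0.0000
RHS = ln(x) - ln(y) ≈ 0.6931
Since 0.0000 ≠ 0.6931, the equation fails at this point, so it cannot hold for all real values of x and y for which both sides are defined.
ln(x) - ln(y) = ln(x/y), not ln(x-y).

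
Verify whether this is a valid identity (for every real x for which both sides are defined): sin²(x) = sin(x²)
Claim: sin²(x) = sin(x²).
Test a specific point where both sides are defined: x = π.
LHS = sin²(x) ≈ 0.0000
RHS = sin(x²) ≈ -0.4303
Since 0.0000 ≠ -0.4303, the equation fails at this point, so it cannot hold for every real x for which both sides are defined.
sin²(x) means (sin x)², squaring the output; sin(x²) squares the input. These are different functions.

Conclusion: No, this is NOT an identity.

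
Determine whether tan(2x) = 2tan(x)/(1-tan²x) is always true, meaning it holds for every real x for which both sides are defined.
Claim: tan(2x) = 2tan(x)/(1-tan²x).
Reasoning: tan(2x) = sin(2x)/cos(2x) = 2sin(x)cos(x) / (cos²x - sin²x). Divide numerator and denominator by cos²x: 2tan(x) / (1 - tan²x).
So the two sides agree for every real x for which both sides are defined.

Conclusion: Yes, this is an identity.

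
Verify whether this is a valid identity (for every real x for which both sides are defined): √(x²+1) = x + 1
Claim: √(x²+1) = x + 1.
Test a specific point where both sides are defined: x = 5.
LHS = √(x²+1) ≈ 5.0990
RHS = x + 1 ≈ 6.0000
Since 5.0990 ≠ 6.0000, the equation fails at this point, so it cannot hold for every real x for which both sides are defined.
(x+1)² = x² + 2x + 1 ≠ x² + 1 unless x = 0.

Conclusion: No, this is NOT an identity.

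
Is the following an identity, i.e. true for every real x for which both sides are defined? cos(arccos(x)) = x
Claim: cos(arccos(x)) = x.
Reasoning: For -1 ≤ x ≤ 1 (where arccos is defined), arccos(x) is by definition an angle whose cosine equals x. Taking the cosine of that angle returns x. (Note the other order, arccos(cos x) = x, is NOT an identity.)
So the two sides agree for every real x for which both sides are defined.

Conclusion: Yes, this is an identity.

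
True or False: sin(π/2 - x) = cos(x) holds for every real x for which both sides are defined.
Claim: sin(π/2 - x) = cos(x).
Reasoning: Use sin(u - v) = sin(u)cos(v) - cos(u)sin(v) with u = π/2, v = x: sin(π/2)cos(x) - cos(π/2)sin(x) = 1·cos(x) - 0·sin(x) = cos(x).
So the two sides agree for every real x for which both sides are defined.

Conclusion: True.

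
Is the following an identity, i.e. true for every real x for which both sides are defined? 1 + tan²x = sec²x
Yes, this is an identity.

Claim: 1 + tan²x = sec²x.
Reasoning: Start from sin²x + cos²x = 1 and divide every term by cos²x (allowed wherever tan x and sec x are defined): tan²x + 1 = 1/cos²x = sec²x.
So the two sides agree for every real x for which both sides are defined.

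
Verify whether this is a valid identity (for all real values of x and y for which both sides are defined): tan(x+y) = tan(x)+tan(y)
No, this is NOT an identity.

Claim: tan(x+y) = tan(x)+tan(y).
Test a specific point where both sides are defined: x = -π/6, y = -π/4.
LHS = tan(x+y) ≈ -3.7321
RHS = tan(x)+tan(y) ≈ -1.5774
Since -3.7321 ≠ -1.5774, the equation fails at this point, so it cannot hold for all real values of x and y for which both sides are defined.
The correct formula is tan(x+y) = (tan(x) + tan(y))/(1 - tan(x)tan(y)).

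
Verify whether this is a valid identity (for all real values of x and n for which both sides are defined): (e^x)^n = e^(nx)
Claim: (e^x)^n = e^(nx).
Reasoning: e^x is a positive real number, and for a positive base B and real exponent n, B^n = e^(n·ln B). With B = e^x, ln B = x, so (e^x)^n = e^(n·x).
So the two sides agree for all real values of x and n for which both sides are defined.

Conclusion: Yes, this is an identity.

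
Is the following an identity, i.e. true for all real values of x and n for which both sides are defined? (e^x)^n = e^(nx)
Yes, this is an identity.

Claim: (e^x)^n = e^(nx).
Reasoning: e^x is a positive real number, and for a positive base B and real exponent n, B^n = e^(n·ln B). With B = e^x, ln B = x, so (e^x)^n = e^(n·x).
So the two sides agree for all real values of x and n for which both sides are defined.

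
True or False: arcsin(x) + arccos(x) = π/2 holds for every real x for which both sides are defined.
True.

Claim: arcsin(x) + arccos(x) = π/2.
Reasoning: Both sides are defined for -1 ≤ x ≤ 1. Let θ = arcsin(x), so sin θ = x and θ ∈ [-π/2, π/2]. Then cos(π/2 - θ) = sin θ = x and π/2 - θ ∈ [0, π], which is exactly the range of arccos, so arccos(x) = π/2 - θ. Adding: arcsin(x) + arccos(x) = θ + (π/2 - θ) = π/2.
So the two sides agree for every real x for which both sides are defined.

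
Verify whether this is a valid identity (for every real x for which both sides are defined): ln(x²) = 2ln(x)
Yes, this is an identity.

Claim: ln(x²) = 2ln(x).
Reasoning: The right side requires x > 0. For x > 0, x² = (e^(ln x))² = e^(2ln x), so ln(x²) = 2ln(x). (For x < 0 the right side is undefined, so those values are outside the claim.)
So the two sides agree for every real x for which both sides are defined.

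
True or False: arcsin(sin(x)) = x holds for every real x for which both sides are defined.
Claim: arcsin(sin(x)) = x.
Test a specific point where both sides are defined: x = π.
LHS = arcsin(sin(x)) ≈ 0.0000
RHS = x ≈ 3.1416
Since 0.0000 ≠ 3.1416, the equation fails at this point, so it cannot hold for every real x for which both sides are defined.
arcsin only returns values in [-π/2, π/2], so arcsin(sin(x)) = x holds only for x in that interval, not for all real x.

Conclusion: False.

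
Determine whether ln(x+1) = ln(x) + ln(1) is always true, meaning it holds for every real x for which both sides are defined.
No, this is NOT an identity.

Claim: ln(x+1) = ln(x) + ln(1).
Test a specific point where both sides are defined: x = 4.
LHS = ln(x+1) ≈ 1.6094
RHS = ln(x) + ln(1) ≈ 1.3863
Since 1.6094 ≠ 1.3863, the equation fails at this point, so it cannot hold for every real x for which both sides are defined.
ln(1) = 0, so the right side is just ln(x), which differs from ln(x+1).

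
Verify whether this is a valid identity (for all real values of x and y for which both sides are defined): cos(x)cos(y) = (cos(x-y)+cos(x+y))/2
Yes, this is an identity.

Claim: cos(x)cos(y) = (cos(x-y)+cos(x+y))/2.
Reasoning: cos(x-y) = cos(x)cos(y) + sin(x)sin(y) and cos(x+y) = cos(x)cos(y) - sin(x)sin(y). Adding, cos(x-y) + cos(x+y) = 2cos(x)cos(y); divide by 2.
So the two sides agree for all real values of x and y for which both sides are defined.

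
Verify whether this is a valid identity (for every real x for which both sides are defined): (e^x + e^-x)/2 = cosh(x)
Yes, this is an identity.

Claim: (e^x + e^-x)/2 = cosh(x).
Reasoning: This is exactly the definition of the hyperbolic cosine: cosh(x) := (e^x + e^-x)/2.
So the two sides agree for every real x for which both sides are defined.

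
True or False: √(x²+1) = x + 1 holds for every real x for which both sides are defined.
False.

Claim: √(x²+1) = x + 1.
Test a specific point where both sides are defined: x = -3.
LHS = √(x²+1) ≈ 3.1623
RHS = x + 1 ≈ -2.0000
Since 3.1623 ≠ -2.0000, the equation fails at this point, so it cannot hold for every real x for which both sides are defined.
(x+1)² = x² + 2x + 1 ≠ x² + 1 unless x = 0.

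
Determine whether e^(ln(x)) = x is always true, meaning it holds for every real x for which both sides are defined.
Claim: e^(ln(x)) = x.
Reasoning: For x > 0, ln(x) is by definition the exponent p such that e^p = x. Raising e to that exponent therefore returns x: e^(ln x) = x.
So the two sides agree for every real x for which both sides are defined.

Conclusion: Yes, this is an identity.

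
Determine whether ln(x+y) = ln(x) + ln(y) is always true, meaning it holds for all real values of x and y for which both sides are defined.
Claim: ln(x+y) = ln(x) + ln(y).
Test a specific point where both sides are defined: x = 5, y = 5.
LHS = ln(x+y) ≈ 2.3026
RHS = ln(x) + ln(y) ≈ 3.2189
Since 2.3026 ≠ 3.2189, the equation fails at this point, so it cannot hold for all real values of x and y for which both sides are defined.
ln(x) + ln(y) = ln(xy), not ln(x+y).

Conclusion: No, this is NOT an identity.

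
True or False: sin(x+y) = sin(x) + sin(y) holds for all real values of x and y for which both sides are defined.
False.

Claim: sin(x+y) = sin(x) + sin(y).
Test a specific point where both sides are defined: x = π/3, y = 2π/3.
LHS = sin(x+y) ≈ 0.0000
RHS = sin(x) + sin(y) ≈ 1.7321
Since 0.0000 ≠ 1.7321, the equation fails at this point, so it cannot hold for all real values of x and y for which both sides are defined.
The correct expansion is sin(x+y) = sin(x)cos(y) + cos(x)sin(y); sine is not additive.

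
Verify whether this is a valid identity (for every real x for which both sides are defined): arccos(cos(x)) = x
Claim: arccos(cos(x)) = x.
Test a specific point where both sides are defined: x = -π/2.
LHS = arccos(cos(x)) ≈ 1.5708
RHS = x ≈ -1.5708
Since 1.5708 ≠ -1.5708, the equation fails at this point, so it cannot hold for every real x for which both sides are defined.
arccos only returns values in [0, π], so arccos(cos(x)) = x holds only for x in that interval, not for all real x.

Conclusion: No, this is NOT an identity.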